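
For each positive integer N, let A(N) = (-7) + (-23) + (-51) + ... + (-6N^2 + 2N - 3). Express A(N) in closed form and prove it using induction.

A(N) = -N(2N^2 + 2N + 3)

We claim A(N) = -N(2N^2 + 2N + 3) for all N ≥ 1.
When N = 1: A(1) = -7, and the closed form gives -7. They agree.
Suppose the result is true for N = i, so A(i) = i(-2i^2 - 2i - 3).
Then A(i+1) = A(i) + (2i - 6(i + 1)^2 - 1) = (i(-2i^2 - 2i - 3)) + (2i - 6(i + 1)^2 - 1).
Simplifying, A(i+1) = -(i + 1)(2i^2 + 6i + 7) = -(i+1)(2(i+1)^2 + 2(i+1) + 3),
which is the closed form with N = i+1.
This completes the induction.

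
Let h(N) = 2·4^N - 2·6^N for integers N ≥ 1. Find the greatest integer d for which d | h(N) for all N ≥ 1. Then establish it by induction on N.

d = 4

Computing the first values: h(1) = -4 and h(2) = -40; gcd(-4, -40) = 4, so d ≤ 4.
We prove 4 | 2·4^N - 2·6^N for all N ≥ 1 by induction on N.
For the base case N = 1: h(1) = -4 = 4·(-1), so 4 | h(1).
Suppose the result is true for N = k, i.e. 4 | h(k). Then
h(k+1) − 6·h(k) = (2·4^(k+1) - 2·6^(k+1)) − 6·(2·4^k - 2·6^k) = (2)·4^k·(4 − 6) = (-4)·4^k. Since 4 | h(k) by the inductive hypothesis, 4 | 6·h(k); and 4 | -4 since -4 = 4·-1. Therefore 4 | h(k+1).
By induction, the statement is established for all N ≥ 1.
Therefore the largest such d is 4.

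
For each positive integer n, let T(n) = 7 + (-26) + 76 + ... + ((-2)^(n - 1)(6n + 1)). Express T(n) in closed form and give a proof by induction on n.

We claim T(n) = -(-2)^n(2n + 1) + 1 for all n ≥ 1.
Base case (n = 1): T(1) = 7, and the closed form gives 7. They agree.
Inductive step: assume the claim holds for n = k, so T(k) = -(-2)^k(2k + 1) + 1.
Then T(k+1) = T(k) + ((-2)^k(6k + 7)) = (-(-2)^k(2k + 1) + 1) + ((-2)^k(6k + 7)).
Simplifying, T(k+1) = 4(-2)^k·k + 6(-2)^k + 1 = -(-2)^(k+1)(2(k+1) + 1) + 1,
which is the closed form with n = k+1.
By the principle of mathematical induction, the result holds for all n ≥ 1.

T(n) = -(-2)^n(2n + 1) + 1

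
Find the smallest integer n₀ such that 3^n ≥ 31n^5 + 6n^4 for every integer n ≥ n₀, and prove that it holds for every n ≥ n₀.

At n = 15: 14348907 < 23844375, so the inequality fails and n₀ ≥ 16. We prove 3^n ≥ 31n^5 + 6n^4 for all n ≥ 16.
Base case (n = 16): 3^n = 43046721 and 31n^5 + 6n^4 = 32899072, so 43046721 ≥ 32899072.
For the inductive step, assume it holds for an arbitrary i ≥ 16, so 3^i ≥ 31i^5 + 6i^4.
Then 3^(i + 1) = 3·(3^i) ≥ 3·(31i^5 + 6i^4).
Also, for i ≥ 16 we have 3·(31i^5 + 6i^4) ≥ 31(i+1)^5 + 6(i+1)^4, since 3·(31i^5 + 6i^4) − (31(i+1)^5 + 6(i+1)^4) = 62i^5 - 143i^4 - 334i^3 - 346i^2 - 179i - 37, which is nonnegative for all i ≥ 16.
Combining, 3^(i + 1) ≥ 31(i+1)^5 + 6(i+1)^4.
By the principle of mathematical induction, the result holds for all n ≥ 16.
Hence the smallest such n₀ is 16.

n₀ = 16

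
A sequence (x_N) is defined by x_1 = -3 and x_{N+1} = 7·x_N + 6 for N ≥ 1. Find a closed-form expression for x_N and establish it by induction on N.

Computing the first terms: x_1 = -3, x_2 = -15, x_3 = -99. This suggests x_N = -2·7^(N - 1) - 1.
For the base case N = 1: the formula gives -3 = -3 = x_1.
For the inductive step, assume it holds for an arbitrary m ≥ 1, so x_m = -2·7^(m - 1) - 1.
Then x_{m+1} = 7·x_m + 6 = 7·(-2·7^(m - 1) - 1) + 6 = -2·7^m - 1 = -2·7^((m+1) - 1) - 1,
which is the claimed formula at N = m+1.
Hence, by induction on N, the claim holds for every N ≥ 1.

x_N = -2·7^(N - 1) - 1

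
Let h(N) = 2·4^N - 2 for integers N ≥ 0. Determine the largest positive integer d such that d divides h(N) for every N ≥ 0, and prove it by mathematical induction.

d = 6

Computing the first values: h(0) = 0 and h(1) = 6; gcd(0, 6) = 6, so d ≤ 6.
We prove 6 | 2·4^N - 2 for all N ≥ 0 by induction on N.
When N = 0: h(0) = 0 = 6·(0), so 6 | h(0).
For the inductive step, assume it holds for an arbitrary k ≥ 0, i.e. 6 | h(k). Then
h(k+1) = 2·4^(k+1) - 2 = 4·(2·4^k - 2) + 6 = 4·h(k) + 6. The first term is divisible by 6 by the inductive hypothesis, and 6 is divisible by 6. Hence 6 | h(k+1).
By the principle of mathematical induction, the result holds for all N ≥ 0.
Therefore the largest such d is 6.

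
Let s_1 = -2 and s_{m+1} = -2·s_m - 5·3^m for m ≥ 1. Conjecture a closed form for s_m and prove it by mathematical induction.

Computing the first terms: s_1 = -2, s_2 = -11, s_3 = -23. This suggests s_m = (-2)^(m - 1) - 3^m.
Base step (m = 1): the formula gives -2 = -2 = s_1.
Inductive step: assume the claim holds for m = p, so s_p = (-2)^(p - 1) - 3^p.
Then s_{p+1} = -2·s_p - 5·3^p = -2·((-2)^(p - 1) - 3^p) - 5·3^p = (-2)^p - 3^(p + 1) = (-2)^((p+1) - 1) - 3^(p+1),
which is the claimed formula at m = p+1.
Hence, by induction on m, the claim holds for every m ≥ 1.

s_m = (-2)^(m - 1) - 3^m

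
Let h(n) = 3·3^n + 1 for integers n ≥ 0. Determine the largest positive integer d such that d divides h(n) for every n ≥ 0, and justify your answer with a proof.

Computing the first values: h(0) = 4 and h(1) = 10; gcd(4, 10) = 2, so d ≤ 2.
We prove 2 | 3·3^n + 1 for all n ≥ 0 by induction on n.
Base step (n = 0): h(0) = 4 = 2·(2), so 2 | h(0).
Suppose the result is true for n = j, i.e. 2 | h(j). Then
h(j+1) = 3·3^(j+1) + 1 = 3·(3·3^j + 1) - 2 = 3·h(j) - 2. The first term is divisible by 2 by the inductive hypothesis, and -2 is divisible by 2. Hence 2 | h(j+1).
This completes the induction.
Therefore the largest such d is 2.

d = 2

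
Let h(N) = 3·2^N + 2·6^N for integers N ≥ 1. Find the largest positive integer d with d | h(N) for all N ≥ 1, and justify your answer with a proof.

d = 6

Computing the first values: h(1) = 18 and h(2) = 84; gcd(18, 84) = 6, so d ≤ 6.
We prove 6 | 3·2^N + 2·6^N for all N ≥ 1 by induction on N.
When N = 1: h(1) = 18 = 6·(3), so 6 | h(1).
Inductive step: assume the claim holds for N = j, i.e. 6 | h(j). Then
h(j+1) − 6·h(j) = (3·2^(j+1) + 2·6^(j+1)) − 6·(3·2^j + 2·6^j) = (3)·2^j·(2 − 6) = (-12)·2^j. Since 6 | h(j) by the inductive hypothesis, 6 | 6·h(j); and 6 | -12 since -12 = 6·-2. Therefore 6 | h(j+1).
This completes the induction.
Therefore the largest such d is 6.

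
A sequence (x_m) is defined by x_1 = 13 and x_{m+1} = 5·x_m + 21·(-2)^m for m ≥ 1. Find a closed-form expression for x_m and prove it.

x_m = -3(-2)^m + 7·5^(m - 1)

Computing the first terms: x_1 = 13, x_2 = 23, x_3 = 199. This suggests x_m = -3(-2)^m + 7·5^(m - 1).
When m = 1: the formula gives 13 = 13 = x_1.
For the inductive step, assume it holds for an arbitrary j ≥ 1, so x_j = -3(-2)^j + 7·5^(j - 1).
Then x_{j+1} = 5·x_j + 21·(-2)^j = 5·(-3(-2)^j + 7·5^(j - 1)) + 21·(-2)^j = -3(-2)^(j + 1) + 7·5^j = -3(-2)^(j+1) + 7·5^((j+1) - 1),
which is the claimed formula at m = j+1.
By the principle of mathematical induction, the result holds for all m ≥ 1.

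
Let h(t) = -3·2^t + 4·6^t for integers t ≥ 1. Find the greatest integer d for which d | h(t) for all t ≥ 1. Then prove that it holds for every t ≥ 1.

Computing the first values: h(1) = 18 and h(2) = 132; gcd(18, 132) = 6, so d ≤ 6.
We prove 6 | -3·2^t + 4·6^t for all t ≥ 1 by induction on t.
Base case (t = 1): h(1) = 18 = 6·(3), so 6 | h(1).
For the inductive step, assume it holds for an arbitrary p ≥ 1, i.e. 6 | h(p). Then
h(p+1) − 6·h(p) = (-3·2^(p+1) + 4·6^(p+1)) − 6·(-3·2^p + 4·6^p) = (-3)·2^p·(2 − 6) = (12)·2^p. Since 6 | h(p) by the inductive hypothesis, 6 | 6·h(p); and 6 | 12 since 12 = 6·2. Therefore 6 | h(p+1).
By the principle of mathematical induction, the result holds for all t ≥ 1.
Therefore the largest such d is 6.

d = 6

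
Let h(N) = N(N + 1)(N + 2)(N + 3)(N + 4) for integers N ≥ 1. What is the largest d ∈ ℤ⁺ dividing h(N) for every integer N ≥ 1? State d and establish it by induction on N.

Computing the first values: h(1) = 120 and h(2) = 720; gcd(120, 720) = 120, so d ≤ 120.
We prove 120 | N(N + 1)(N + 2)(N + 3)(N + 4) for all N ≥ 1 by induction on N.
For the base case N = 1: h(1) = 120 = 120·(1), so 120 | h(1).
Inductive step: suppose the statement holds for some k ≥ 1, i.e. 120 | h(k). Then
h(k+1) − h(k) = (k+1)·(k+2)·(k+3)·(k+4)·(k+5) − k·(k+1)·(k+2)·(k+3)·(k+4) = (k+1)·(k+2)·(k+3)·(k+4)·[(k+5) − k] = 5·(k+1)·(k+2)·(k+3)·(k+4). The product of 4 consecutive integers is divisible by (4)! = 24, so h(k+1) − h(k) is divisible by 5·24 = 120. By the inductive hypothesis 120 | h(k), hence 120 | h(k+1).
Hence, by induction on N, the claim holds for every N ≥ 1.
Therefore the largest such d is 120.

d = 120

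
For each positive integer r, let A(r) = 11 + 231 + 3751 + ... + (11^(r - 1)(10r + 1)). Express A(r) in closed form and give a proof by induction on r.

We claim A(r) = 11^r·r for all r ≥ 1.
When r = 1: A(1) = 11, and the closed form gives 11. They agree.
Inductive step: suppose the statement holds for some p ≥ 1, so A(p) = 11^p·p.
Then A(p+1) = A(p) + (11^p(10p + 11)) = (11^p·p) + (11^p(10p + 11)).
Simplifying, A(p+1) = 11^(p + 1)(p + 1) = 11^(p+1)·(p+1),
which is the closed form with r = p+1.
This completes the induction.

A(r) = 11^r·r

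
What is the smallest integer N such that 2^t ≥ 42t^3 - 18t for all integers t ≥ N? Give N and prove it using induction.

N = 18

At t = 17: 131072 < 206040, so the inequality fails and N ≥ 18. We prove 2^t ≥ 42t^3 - 18t for all t ≥ 18.
Base step (t = 18): 2^t = 262144 and 42t^3 - 18t = 244620, so 262144 ≥ 244620.
Inductive step: assume the claim holds for t = p, so 2^p ≥ 42p^3 - 18p.
Then 2^(p + 1) = 2·(2^p) ≥ 2·(42p^3 - 18p).
Also, for p ≥ 18 we have 2·(42p^3 - 18p) ≥ 42(p+1)^3 - 18(p+1), since 2·(42p^3 - 18p) − (42(p+1)^3 - 18(p+1)) = 42p^3 - 126p^2 - 144p - 24, which is nonnegative for all p ≥ 18.
Combining, 2^(p + 1) ≥ 42(p+1)^3 - 18(p+1).
By the principle of mathematical induction, the result holds for all t ≥ 18.
Hence the smallest such N is 18.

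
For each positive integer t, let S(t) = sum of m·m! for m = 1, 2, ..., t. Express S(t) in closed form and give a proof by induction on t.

We claim S(t) = (t + 1)! - 1 for all t ≥ 1.
For the base case t = 1: S(1) = 1, and the closed form gives 1. They agree.
For the inductive step, assume it holds for an arbitrary m ≥ 1, so S(m) = (m + 1)! - 1.
Then S(m+1) = S(m) + ((m + 1)(m + 1)!) = ((m + 1)! - 1) + ((m + 1)(m + 1)!).
Simplifying, S(m+1) = ((m+1) + 1)! - 1,
which is the closed form with t = m+1.
This completes the induction.

S(t) = (t + 1)! - 1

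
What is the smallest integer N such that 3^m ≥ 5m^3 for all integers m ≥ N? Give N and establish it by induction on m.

N = 7

At m = 6: 729 < 1080, so the inequality fails and N ≥ 7. We prove 3^m ≥ 5m^3 for all m ≥ 7.
When m = 7: 3^m = 2187 and 5m^3 = 1715, so 2187 ≥ 1715.
Inductive step: suppose the statement holds for some k ≥ 7, so 3^k ≥ 5k^3.
Then 3^(k + 1) = 3·(3^k) ≥ 3·(5k^3).
Also, for k ≥ 7 we have 3·(5k^3) ≥ 5(k+1)^3, since 3 ≥ (1 + 1/k)^3 for all k ≥ 7.
Combining, 3^(k + 1) ≥ 5(k+1)^3.
This completes the induction.
Hence the smallest such N is 7.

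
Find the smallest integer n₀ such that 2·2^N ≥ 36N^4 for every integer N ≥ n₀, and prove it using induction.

n₀ = 23

At N = 22: 8388608 < 8433216, so the inequality fails and n₀ ≥ 23. We prove 2·2^N ≥ 36N^4 for all N ≥ 23.
When N = 23: 2·2^N = 16777216 and 36N^4 = 10074276, so 16777216 ≥ 10074276.
Suppose the result is true for N = r, so 2·2^r ≥ 36r^4.
Then 2·2^(r + 1) = 2·(2·2^r) ≥ 2·(36r^4).
Also, for r ≥ 23 we have 2·(36r^4) ≥ 36(r+1)^4, since 2 ≥ (1 + 1/r)^4 for all r ≥ 23.
Combining, 2·2^(r + 1) ≥ 36(r+1)^4.
By induction, the statement is established for all N ≥ 23.
Hence the smallest such n₀ is 23.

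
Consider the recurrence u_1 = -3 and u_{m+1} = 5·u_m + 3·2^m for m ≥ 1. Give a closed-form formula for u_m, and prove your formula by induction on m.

Computing the first terms: u_1 = -3, u_2 = -9, u_3 = -33. This suggests u_m = -2^m - 5^(m - 1).
For the base case m = 1: the formula gives -3 = -3 = u_1.
Inductive step: suppose the statement holds for some j ≥ 1, so u_j = -2^j - 5^(j - 1).
Then u_{j+1} = 5·u_j + 3·2^j = 5·(-2^j - 5^(j - 1)) + 3·2^j = -2^(j + 1) - 5^j = -2^(j+1) - 5^((j+1) - 1),
which is the claimed formula at m = j+1.
By induction, the statement is established for all m ≥ 1.

u_m = -2^m - 5^(m - 1)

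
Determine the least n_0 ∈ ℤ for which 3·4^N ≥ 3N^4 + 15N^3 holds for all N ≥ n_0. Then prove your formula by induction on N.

n_0 = 6

At N = 5: 3072 < 3750, so the inequality fails and n_0 ≥ 6. We prove 3·4^N ≥ 3N^4 + 15N^3 for all N ≥ 6.
Base step (N = 6): 3·4^N = 12288 and 3N^4 + 15N^3 = 7128, so 12288 ≥ 7128.
Inductive step: assume the claim holds for N = j, so 3·4^j ≥ 3j^4 + 15j^3.
Then 3·4^(j + 1) = 4·(3·4^j) ≥ 4·(3j^4 + 15j^3).
Also, for j ≥ 6 we have 4·(3j^4 + 15j^3) ≥ 3(j+1)^4 + 15(j+1)^3, since 4·(3j^4 + 15j^3) − (3(j+1)^4 + 15(j+1)^3) = 9j^4 + 33j^3 - 63j^2 - 57j - 18, which is nonnegative for all j ≥ 6.
Combining, 3·4^(j + 1) ≥ 3(j+1)^4 + 15(j+1)^3.
By induction, the statement is established for all N ≥ 6.
Hence the smallest such n_0 is 6.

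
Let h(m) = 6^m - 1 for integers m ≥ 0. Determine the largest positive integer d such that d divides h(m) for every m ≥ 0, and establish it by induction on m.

Computing the first values: h(0) = 0 and h(1) = 5; gcd(0, 5) = 5, so d ≤ 5.
We prove 5 | 6^m - 1 for all m ≥ 0 by induction on m.
Base case (m = 0): h(0) = 0 = 5·(0), so 5 | h(0).
Inductive step: assume the claim holds for m = p, i.e. 5 | h(p). Then
h(p+1) = 6^(p+1) - 1 = 6·(6^p - 1) + 5 = 6·h(p) + 5. The first term is divisible by 5 by the inductive hypothesis, and 5 is divisible by 5. Hence 5 | h(p+1).
This completes the induction.
Therefore the largest such d is 5.

d = 5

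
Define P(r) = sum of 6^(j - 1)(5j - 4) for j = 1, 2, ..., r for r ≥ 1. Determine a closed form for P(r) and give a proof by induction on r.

P(r) = 6^r(r - 1) + 1

We claim P(r) = 6^r(r - 1) + 1 for all r ≥ 1.
For the base case r = 1: P(1) = 1, and the closed form gives 1. They agree.
Inductive step: assume the claim holds for r = j, so P(j) = 6^j(j - 1) + 1.
Then P(j+1) = P(j) + (6^j(5j + 1)) = (6^j(j - 1) + 1) + (6^j(5j + 1)).
Simplifying, P(j+1) = 6^(j + 1)j + 1 = 6^(j+1)((j+1) - 1) + 1,
which is the closed form with r = j+1.
By induction, the statement is established for all r ≥ 1.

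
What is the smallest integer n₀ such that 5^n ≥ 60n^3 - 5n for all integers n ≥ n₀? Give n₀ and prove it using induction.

n₀ = 6

At n = 5: 3125 < 7475, so the inequality fails and n₀ ≥ 6. We prove 5^n ≥ 60n^3 - 5n for all n ≥ 6.
When n = 6: 5^n = 15625 and 60n^3 - 5n = 12930, so 15625 ≥ 12930.
For the inductive step, assume it holds for an arbitrary m ≥ 6, so 5^m ≥ 60m^3 - 5m.
Then 5^(m + 1) = 5·(5^m) ≥ 5·(60m^3 - 5m).
Also, for m ≥ 6 we have 5·(60m^3 - 5m) ≥ 60(m+1)^3 - 5(m+1), since 5·(60m^3 - 5m) − (60(m+1)^3 - 5(m+1)) = 240m^3 - 180m^2 - 200m - 55, which is nonnegative for all m ≥ 6.
Combining, 5^(m + 1) ≥ 60(m+1)^3 - 5(m+1).
By the principle of mathematical induction, the result holds for all n ≥ 6.
Hence the smallest such n₀ is 6.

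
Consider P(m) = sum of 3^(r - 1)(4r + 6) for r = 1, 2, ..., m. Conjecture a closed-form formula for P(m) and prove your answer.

We claim P(m) = 2·3^m(m + 1) - 2 for all m ≥ 1.
For the base case m = 1: P(1) = 10, and the closed form gives 10. They agree.
Suppose the result is true for m = r, so P(r) = 2·3^r(r + 1) - 2.
Then P(r+1) = P(r) + (3^r(4r + 10)) = (2·3^r(r + 1) - 2) + (3^r(4r + 10)).
Simplifying, P(r+1) = 6·3^r·r + 12·3^r - 2 = 2·3^(r+1)((r+1) + 1) - 2,
which is the closed form with m = r+1.
This completes the induction.

P(m) = 2·3^m(m + 1) - 2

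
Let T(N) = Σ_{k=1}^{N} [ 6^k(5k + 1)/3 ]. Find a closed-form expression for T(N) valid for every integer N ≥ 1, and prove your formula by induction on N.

We claim T(N) = 2·6^N·N for all N ≥ 1.
Base case (N = 1): T(1) = 12, and the closed form gives 12. They agree.
Suppose the result is true for N = k, so T(k) = 2·6^k·k.
Then T(k+1) = T(k) + (6^k(10k + 12)) = (2·6^k·k) + (6^k(10k + 12)).
Simplifying, T(k+1) = 12·6^k(k + 1) = 2·6^(k+1)·(k+1),
which is the closed form with N = k+1.
By the principle of mathematical induction, the result holds for all N ≥ 1.

T(N) = 2·6^N·N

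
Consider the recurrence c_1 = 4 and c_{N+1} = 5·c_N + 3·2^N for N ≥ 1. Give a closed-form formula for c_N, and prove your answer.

Computing the first terms: c_1 = 4, c_2 = 26, c_3 = 142. This suggests c_N = -2^N + 6·5^(N - 1).
When N = 1: the formula gives 4 = 4 = c_1.
Inductive step: suppose the statement holds for some j ≥ 1, so c_j = -2^j + 6·5^(j - 1).
Then c_{j+1} = 5·c_j + 3·2^j = 5·(-2^j + 6·5^(j - 1)) + 3·2^j = -2^(j + 1) + 6·5^j = -2^(j+1) + 6·5^((j+1) - 1),
which is the claimed formula at N = j+1.
By the principle of mathematical induction, the result holds for all N ≥ 1.

c_N = -2^N + 6·5^(N - 1)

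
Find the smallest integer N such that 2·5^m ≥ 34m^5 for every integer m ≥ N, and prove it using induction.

At m = 8: 781250 < 1114112, so the inequality fails and N ≥ 9. We prove 2·5^m ≥ 34m^5 for all m ≥ 9.
When m = 9: 2·5^m = 3906250 and 34m^5 = 2007666, so 3906250 ≥ 2007666.
Inductive step: suppose the statement holds for some j ≥ 9, so 2·5^j ≥ 34j^5.
Then 2·5^(j + 1) = 5·(2·5^j) ≥ 5·(34j^5).
Also, for j ≥ 9 we have 5·(34j^5) ≥ 34(j+1)^5, since 5 ≥ (1 + 1/j)^5 for all j ≥ 9.
Combining, 2·5^(j + 1) ≥ 34(j+1)^5.
This completes the induction.
Hence the smallest such N is 9.

N = 9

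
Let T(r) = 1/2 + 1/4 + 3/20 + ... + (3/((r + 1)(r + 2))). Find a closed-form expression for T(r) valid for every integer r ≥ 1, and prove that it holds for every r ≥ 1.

T(r) = 3r/(2(r + 2))

We claim T(r) = 3r/(2(r + 2)) for all r ≥ 1.
When r = 1: T(1) = 1/2, and the closed form gives 1/2. They agree.
Suppose the result is true for r = p, so T(p) = 3p/(2(p + 2)).
Then T(p+1) = T(p) + (3/((p + 2)(p + 3))) = (3p/(2(p + 2))) + (3/((p + 2)(p + 3))).
Simplifying, T(p+1) = 3(p + 1)/(2(p + 3)) = 3(p+1)/(2((p+1) + 2)),
which is the closed form with r = p+1.
This completes the induction.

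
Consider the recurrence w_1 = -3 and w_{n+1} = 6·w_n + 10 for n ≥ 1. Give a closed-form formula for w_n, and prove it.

Computing the first terms: w_1 = -3, w_2 = -8, w_3 = -38. This suggests w_n = -6^(n - 1) - 2.
Base case (n = 1): the formula gives -3 = -3 = w_1.
Suppose the result is true for n = i, so w_i = -6^(i - 1) - 2.
Then w_{i+1} = 6·w_i + 10 = 6·(-6^(i - 1) - 2) + 10 = -6^i - 2 = -6^((i+1) - 1) - 2,
which is the claimed formula at n = i+1.
By the principle of mathematical induction, the result holds for all n ≥ 1.

w_n = -6^(n - 1) - 2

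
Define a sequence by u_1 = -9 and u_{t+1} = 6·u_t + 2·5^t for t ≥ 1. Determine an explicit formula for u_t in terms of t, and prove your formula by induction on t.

u_t = -2·5^t + 6^(t - 1)

Computing the first terms: u_1 = -9, u_2 = -44, u_3 = -214. This suggests u_t = -2·5^t + 6^(t - 1).
Base step (t = 1): the formula gives -9 = -9 = u_1.
Suppose the result is true for t = p, so u_p = -2·5^p + 6^(p - 1).
Then u_{p+1} = 6·u_p + 2·5^p = 6·(-2·5^p + 6^(p - 1)) + 2·5^p = -2·5^(p + 1) + 6^p = -2·5^(p+1) + 6^((p+1) - 1),
which is the claimed formula at t = p+1.
By the principle of mathematical induction, the result holds for all t ≥ 1.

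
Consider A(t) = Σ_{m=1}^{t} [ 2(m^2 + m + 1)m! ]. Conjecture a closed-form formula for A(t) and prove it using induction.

We claim A(t) = (2t + 2)(t + 1)! - 2 for all t ≥ 1.
Base case (t = 1): A(1) = 6, and the closed form gives 6. They agree.
Inductive step: assume the claim holds for t = m, so A(m) = (2m + 2)(m + 1)! - 2.
Then A(m+1) = A(m) + (2(m^2 + 3m + 3)(m + 1)!) = ((2m + 2)(m + 1)! - 2) + (2(m^2 + 3m + 3)(m + 1)!).
Simplifying, A(m+1) = (2(m+1) + 2)((m+1) + 1)! - 2,
which is the closed form with t = m+1.
Hence, by induction on t, the claim holds for every t ≥ 1.

A(t) = (2t + 2)(t + 1)! - 2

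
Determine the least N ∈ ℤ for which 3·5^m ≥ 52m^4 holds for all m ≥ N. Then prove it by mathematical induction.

N = 7

At m = 6: 46875 < 67392, so the inequality fails and N ≥ 7. We prove 3·5^m ≥ 52m^4 for all m ≥ 7.
When m = 7: 3·5^m = 234375 and 52m^4 = 124852, so 234375 ≥ 124852.
Suppose the result is true for m = i, so 3·5^i ≥ 52i^4.
Then 3·5^(i + 1) = 5·(3·5^i) ≥ 5·(52i^4).
Also, for i ≥ 7 we have 5·(52i^4) ≥ 52(i+1)^4, since 5 ≥ (1 + 1/i)^4 for all i ≥ 7.
Combining, 3·5^(i + 1) ≥ 52(i+1)^4.
By induction, the statement is established for all m ≥ 7.
Hence the smallest such N is 7.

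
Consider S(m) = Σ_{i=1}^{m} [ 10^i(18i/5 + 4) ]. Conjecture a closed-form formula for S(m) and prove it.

We claim S(m) = 4·10^m(m + 1) - 4 for all m ≥ 1.
Base case (m = 1): S(1) = 76, and the closed form gives 76. They agree.
Inductive step: assume the claim holds for m = i, so S(i) = 4·10^i(i + 1) - 4.
Then S(i+1) = S(i) + (10^i(36i + 76)) = (4·10^i(i + 1) - 4) + (10^i(36i + 76)).
Simplifying, S(i+1) = 40·10^i·i + 80·10^i - 4 = 4·10^(i+1)((i+1) + 1) - 4,
which is the closed form with m = i+1.
By the principle of mathematical induction, the result holds for all m ≥ 1.

S(m) = 4·10^m(m + 1) - 4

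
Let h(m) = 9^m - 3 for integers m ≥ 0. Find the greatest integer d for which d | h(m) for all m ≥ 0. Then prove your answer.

d = 2

Computing the first values: h(0) = -2 and h(1) = 6; gcd(-2, 6) = 2, so d ≤ 2.
We prove 2 | 9^m - 3 for all m ≥ 0 by induction on m.
Base step (m = 0): h(0) = -2 = 2·(-1), so 2 | h(0).
Inductive step: assume the claim holds for m = p, i.e. 2 | h(p). Then
h(p+1) = 9^(p+1) - 3 = 9·(9^p - 3) + 24 = 9·h(p) + 24. The first term is divisible by 2 by the inductive hypothesis, and 24 is divisible by 2. Hence 2 | h(p+1).
By the principle of mathematical induction, the result holds for all m ≥ 0.
Therefore the largest such d is 2.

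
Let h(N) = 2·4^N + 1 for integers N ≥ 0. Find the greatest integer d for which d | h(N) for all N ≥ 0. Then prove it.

d = 3

Computing the first values: h(0) = 3 and h(1) = 9; gcd(3, 9) = 3, so d ≤ 3.
We prove 3 | 2·4^N + 1 for all N ≥ 0 by induction on N.
For the base case N = 0: h(0) = 3 = 3·(1), so 3 | h(0).
Inductive step: assume the claim holds for N = p, i.e. 3 | h(p). Then
h(p+1) = 2·4^(p+1) + 1 = 4·(2·4^p + 1) - 3 = 4·h(p) - 3. The first term is divisible by 3 by the inductive hypothesis, and -3 is divisible by 3. Hence 3 | h(p+1).
Hence, by induction on N, the claim holds for every N ≥ 0.
Therefore the largest such d is 3.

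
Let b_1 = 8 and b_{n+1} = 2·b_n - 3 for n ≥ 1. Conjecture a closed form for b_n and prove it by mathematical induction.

b_n = 5·2^(n - 1) + 3

Computing the first terms: b_1 = 8, b_2 = 13, b_3 = 23. This suggests b_n = 5·2^(n - 1) + 3.
For the base case n = 1: the formula gives 8 = 8 = b_1.
For the inductive step, assume it holds for an arbitrary m ≥ 1, so b_m = 5·2^(m - 1) + 3.
Then b_{m+1} = 2·b_m - 3 = 2·(5·2^(m - 1) + 3) - 3 = 5·2^m + 3 = 5·2^((m+1) - 1) + 3,
which is the claimed formula at n = m+1.
By the principle of mathematical induction, the result holds for all n ≥ 1.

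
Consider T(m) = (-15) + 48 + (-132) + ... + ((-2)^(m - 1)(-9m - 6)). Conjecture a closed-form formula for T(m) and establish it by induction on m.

We claim T(m) = 3(-2)^m(m + 1) - 3 for all m ≥ 1.
For the base case m = 1: T(1) = -15, and the closed form gives -15. They agree.
Inductive step: suppose the statement holds for some p ≥ 1, so T(p) = 3(-2)^p(p + 1) - 3.
Then T(p+1) = T(p) + ((-2)^p(-9p - 15)) = (3(-2)^p(p + 1) - 3) + ((-2)^p(-9p - 15)).
Simplifying, T(p+1) = -6(-2)^p·p - 12(-2)^p - 3 = 3(-2)^(p+1)((p+1) + 1) - 3,
which is the closed form with m = p+1.
This completes the induction.

T(m) = 3(-2)^m(m + 1) - 3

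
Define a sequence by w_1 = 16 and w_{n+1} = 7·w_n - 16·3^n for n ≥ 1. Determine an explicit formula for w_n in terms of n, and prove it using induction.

Computing the first terms: w_1 = 16, w_2 = 64, w_3 = 304. This suggests w_n = 4·3^n + 4·7^(n - 1).
Base case (n = 1): the formula gives 16 = 16 = w_1.
Inductive step: assume the claim holds for n = j, so w_j = 4·3^j + 4·7^(j - 1).
Then w_{j+1} = 7·w_j - 16·3^j = 7·(4·3^j + 4·7^(j - 1)) - 16·3^j = 4·3^(j + 1) + 4·7^j = 4·3^(j+1) + 4·7^((j+1) - 1),
which is the claimed formula at n = j+1.
By induction, the statement is established for all n ≥ 1.

w_n = 4·3^n + 4·7^(n - 1)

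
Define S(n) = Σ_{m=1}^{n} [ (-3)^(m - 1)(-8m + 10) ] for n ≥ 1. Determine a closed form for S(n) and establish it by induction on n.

S(n) = 2(-3)^n(n - 1) + 2

We claim S(n) = 2(-3)^n(n - 1) + 2 for all n ≥ 1.
Base case (n = 1): S(1) = 2, and the closed form gives 2. They agree.
Suppose the result is true for n = m, so S(m) = 2(-3)^m(m - 1) + 2.
Then S(m+1) = S(m) + ((-3)^m(-8m + 2)) = (2(-3)^m(m - 1) + 2) + ((-3)^m(-8m + 2)).
Simplifying, S(m+1) = -6(-3)^m·m + 2 = 2(-3)^(m+1)((m+1) - 1) + 2,
which is the closed form with n = m+1.
This completes the induction.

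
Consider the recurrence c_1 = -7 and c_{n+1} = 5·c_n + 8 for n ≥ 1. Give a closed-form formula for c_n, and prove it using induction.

c_n = -5^n - 2

Computing the first terms: c_1 = -7, c_2 = -27, c_3 = -127. This suggests c_n = -5^n - 2.
For the base case n = 1: the formula gives -7 = -7 = c_1.
Inductive step: assume the claim holds for n = k, so c_k = -5^k - 2.
Then c_{k+1} = 5·c_k + 8 = 5·(-5^k - 2) + 8 = -5^(k + 1) - 2,
which is the claimed formula at n = k+1.
This completes the induction.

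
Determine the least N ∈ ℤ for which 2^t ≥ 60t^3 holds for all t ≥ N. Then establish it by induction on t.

N = 19

At t = 18: 262144 < 349920, so the inequality fails and N ≥ 19. We prove 2^t ≥ 60t^3 for all t ≥ 19.
When t = 19: 2^t = 524288 and 60t^3 = 411540, so 524288 ≥ 411540.
Inductive step: suppose the statement holds for some r ≥ 19, so 2^r ≥ 60r^3.
Then 2^(r + 1) = 2·(2^r) ≥ 2·(60r^3).
Also, for r ≥ 19 we have 2·(60r^3) ≥ 60(r+1)^3, since 2 ≥ (1 + 1/r)^3 for all r ≥ 19.
Combining, 2^(r + 1) ≥ 60(r+1)^3.
Hence, by induction on t, the claim holds for every t ≥ 19.
Hence the smallest such N is 19.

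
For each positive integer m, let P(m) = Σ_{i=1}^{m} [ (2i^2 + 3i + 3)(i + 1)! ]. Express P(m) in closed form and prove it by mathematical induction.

We claim P(m) = (2m + 1)(m + 2)! - 2 for all m ≥ 1.
Base step (m = 1): P(1) = 16, and the closed form gives 16. They agree.
For the inductive step, assume it holds for an arbitrary i ≥ 1, so P(i) = (2i + 1)(i + 2)! - 2.
Then P(i+1) = P(i) + ((2i^2 + 7i + 8)(i + 2)!) = ((2i + 1)(i + 2)! - 2) + ((2i^2 + 7i + 8)(i + 2)!).
Simplifying, P(i+1) = (2(i+1) + 1)((i+1) + 2)! - 2,
which is the closed form with m = i+1.
By induction, the statement is established for all m ≥ 1.

P(m) = (2m + 1)(m + 2)! - 2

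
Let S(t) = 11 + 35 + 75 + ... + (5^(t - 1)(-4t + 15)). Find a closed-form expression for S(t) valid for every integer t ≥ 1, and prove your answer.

S(t) = 5^t(-t + 4) - 4

We claim S(t) = 5^t(-t + 4) - 4 for all t ≥ 1.
Base case (t = 1): S(1) = 11, and the closed form gives 11. They agree.
Inductive step: assume the claim holds for t = i, so S(i) = 5^i(-i + 4) - 4.
Then S(i+1) = S(i) + (5^i(-4i + 11)) = (5^i(-i + 4) - 4) + (5^i(-4i + 11)).
Simplifying, S(i+1) = -5·5^i·i + 15·5^i - 4 = 5^(i+1)(-(i+1) + 4) - 4,
which is the closed form with t = i+1.
By induction, the statement is established for all t ≥ 1.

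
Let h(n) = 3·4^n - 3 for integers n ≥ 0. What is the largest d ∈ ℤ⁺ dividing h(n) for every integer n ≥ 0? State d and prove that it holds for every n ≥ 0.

d = 9

Computing the first values: h(0) = 0 and h(1) = 9; gcd(0, 9) = 9, so d ≤ 9.
We prove 9 | 3·4^n - 3 for all n ≥ 0 by induction on n.
For the base case n = 0: h(0) = 0 = 9·(0), so 9 | h(0).
Inductive step: assume the claim holds for n = k, i.e. 9 | h(k). Then
h(k+1) = 3·4^(k+1) - 3 = 4·(3·4^k - 3) + 9 = 4·h(k) + 9. The first term is divisible by 9 by the inductive hypothesis, and 9 is divisible by 9. Hence 9 | h(k+1).
By induction, the statement is established for all n ≥ 0.
Therefore the largest such d is 9.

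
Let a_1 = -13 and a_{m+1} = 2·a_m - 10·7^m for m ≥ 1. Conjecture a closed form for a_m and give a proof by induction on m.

a_m = 2^(m - 1) - 2·7^m

Computing the first terms: a_1 = -13, a_2 = -96, a_3 = -682. This suggests a_m = 2^(m - 1) - 2·7^m.
Base step (m = 1): the formula gives -13 = -13 = a_1.
For the inductive step, assume it holds for an arbitrary r ≥ 1, so a_r = 2^(r - 1) - 2·7^r.
Then a_{r+1} = 2·a_r - 10·7^r = 2·(2^(r - 1) - 2·7^r) - 10·7^r = 2^r - 2·7^(r + 1) = 2^((r+1) - 1) - 2·7^(r+1),
which is the claimed formula at m = r+1.
Hence, by induction on m, the claim holds for every m ≥ 1.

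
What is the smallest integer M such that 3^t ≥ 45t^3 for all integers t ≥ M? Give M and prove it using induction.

M = 10

At t = 9: 19683 < 32805, so the inequality fails and M ≥ 10. We prove 3^t ≥ 45t^3 for all t ≥ 10.
Base step (t = 10): 3^t = 59049 and 45t^3 = 45000, so 59049 ≥ 45000.
Inductive step: suppose the statement holds for some r ≥ 10, so 3^r ≥ 45r^3.
Then 3^(r + 1) = 3·(3^r) ≥ 3·(45r^3).
Also, for r ≥ 10 we have 3·(45r^3) ≥ 45(r+1)^3, since 3 ≥ (1 + 1/r)^3 for all r ≥ 10.
Combining, 3^(r + 1) ≥ 45(r+1)^3.
Hence, by induction on t, the claim holds for every t ≥ 10.
Hence the smallest such M is 10.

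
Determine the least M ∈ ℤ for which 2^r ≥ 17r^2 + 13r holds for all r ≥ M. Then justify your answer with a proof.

M = 12

At r = 11: 2048 < 2200, so the inequality fails and M ≥ 12. We prove 2^r ≥ 17r^2 + 13r for all r ≥ 12.
Base step (r = 12): 2^r = 4096 and 17r^2 + 13r = 2604, so 4096 ≥ 2604.
Inductive step: suppose the statement holds for some p ≥ 12, so 2^p ≥ 17p^2 + 13p.
Then 2^(p + 1) = 2·(2^p) ≥ 2·(17p^2 + 13p).
Also, for p ≥ 12 we have 2·(17p^2 + 13p) ≥ 17(p+1)^2 + 13(p+1), since 2·(17p^2 + 13p) − (17(p+1)^2 + 13(p+1)) = 17p^2 - 21p - 30, which is nonnegative for all p ≥ 12.
Combining, 2^(p + 1) ≥ 17(p+1)^2 + 13(p+1).
By induction, the statement is established for all r ≥ 12.
Hence the smallest such M is 12.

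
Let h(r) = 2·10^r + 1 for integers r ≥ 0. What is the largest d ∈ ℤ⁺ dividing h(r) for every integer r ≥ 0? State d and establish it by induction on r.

Computing the first values: h(0) = 3 and h(1) = 21; gcd(3, 21) = 3, so d ≤ 3.
We prove 3 | 2·10^r + 1 for all r ≥ 0 by induction on r.
Base case (r = 0): h(0) = 3 = 3·(1), so 3 | h(0).
Suppose the result is true for r = k, i.e. 3 | h(k). Then
h(k+1) = 2·10^(k+1) + 1 = 10·(2·10^k + 1) - 9 = 10·h(k) - 9. The first term is divisible by 3 by the inductive hypothesis, and -9 is divisible by 3. Hence 3 | h(k+1).
This completes the induction.
Therefore the largest such d is 3.

d = 3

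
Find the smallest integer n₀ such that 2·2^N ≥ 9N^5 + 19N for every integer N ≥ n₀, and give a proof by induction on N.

n₀ = 26

At N = 25: 67108864 < 87891100, so the inequality fails and n₀ ≥ 26. We prove 2·2^N ≥ 9N^5 + 19N for all N ≥ 26.
Base step (N = 26): 2·2^N = 134217728 and 9N^5 + 19N = 106932878, so 134217728 ≥ 106932878.
For the inductive step, assume it holds for an arbitrary i ≥ 26, so 2·2^i ≥ 9i^5 + 19i.
Then 2·2^(i + 1) = 2·(2·2^i) ≥ 2·(9i^5 + 19i).
Also, for i ≥ 26 we have 2·(9i^5 + 19i) ≥ 9(i+1)^5 + 19(i+1), since 2·(9i^5 + 19i) − (9(i+1)^5 + 19(i+1)) = 9i^5 - 45i^4 - 90i^3 - 90i^2 - 26i - 28, which is nonnegative for all i ≥ 26.
Combining, 2·2^(i + 1) ≥ 9(i+1)^5 + 19(i+1).
By induction, the statement is established for all N ≥ 26.
Hence the smallest such n₀ is 26.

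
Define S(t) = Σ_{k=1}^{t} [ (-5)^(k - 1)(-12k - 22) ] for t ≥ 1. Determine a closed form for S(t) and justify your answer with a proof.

We claim S(t) = 2(-5)^t(t + 2) - 4 for all t ≥ 1.
For the base case t = 1: S(1) = -34, and the closed form gives -34. They agree.
Suppose the result is true for t = k, so S(k) = 2(-5)^k(k + 2) - 4.
Then S(k+1) = S(k) + ((-5)^k(-12k - 34)) = (2(-5)^k(k + 2) - 4) + ((-5)^k(-12k - 34)).
Simplifying, S(k+1) = -10(-5)^k·k - 30(-5)^k - 4 = 2(-5)^(k+1)((k+1) + 2) - 4,
which is the closed form with t = k+1.
By the principle of mathematical induction, the result holds for all t ≥ 1.

S(t) = 2(-5)^t(t + 2) - 4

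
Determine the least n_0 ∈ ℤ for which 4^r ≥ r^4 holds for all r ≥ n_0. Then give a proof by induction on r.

At r = 3: 64 < 81, so the inequality fails and n_0 ≥ 4. We prove 4^r ≥ r^4 for all r ≥ 4.
When r = 4: 4^r = 256 and r^4 = 256, so 256 ≥ 256.
Inductive step: assume the claim holds for r = p, so 4^p ≥ p^4.
Then 4^(p + 1) = 4·(4^p) ≥ 4·(p^4).
Also, for p ≥ 4 we have 4·(p^4) ≥ (p+1)^4, since 4 ≥ (1 + 1/p)^4 for all p ≥ 4.
Combining, 4^(p + 1) ≥ (p+1)^4.
By induction, the statement is established for all r ≥ 4.
Hence the smallest such n_0 is 4.

n_0 = 4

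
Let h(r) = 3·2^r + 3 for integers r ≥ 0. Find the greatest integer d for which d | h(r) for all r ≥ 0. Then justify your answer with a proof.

Computing the first values: h(0) = 6 and h(1) = 9; gcd(6, 9) = 3, so d ≤ 3.
We prove 3 | 3·2^r + 3 for all r ≥ 0 by induction on r.
Base case (r = 0): h(0) = 6 = 3·(2), so 3 | h(0).
Inductive step: assume the claim holds for r = m, i.e. 3 | h(m). Then
h(m+1) = 3·2^(m+1) + 3 = 2·(3·2^m + 3) - 3 = 2·h(m) - 3. The first term is divisible by 3 by the inductive hypothesis, and -3 is divisible by 3. Hence 3 | h(m+1).
By induction, the statement is established for all r ≥ 0.
Therefore the largest such d is 3.

d = 3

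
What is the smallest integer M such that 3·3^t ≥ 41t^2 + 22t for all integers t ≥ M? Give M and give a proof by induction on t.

At t = 5: 729 < 1135, so the inequality fails and M ≥ 6. We prove 3·3^t ≥ 41t^2 + 22t for all t ≥ 6.
For the base case t = 6: 3·3^t = 2187 and 41t^2 + 22t = 1608, so 2187 ≥ 1608.
Suppose the result is true for t = m, so 3·3^m ≥ 41m^2 + 22m.
Then 3·3^(m + 1) = 3·(3·3^m) ≥ 3·(41m^2 + 22m).
Also, for m ≥ 6 we have 3·(41m^2 + 22m) ≥ 41(m+1)^2 + 22(m+1), since 3·(41m^2 + 22m) − (41(m+1)^2 + 22(m+1)) = 82m^2 - 38m - 63, which is nonnegative for all m ≥ 6.
Combining, 3·3^(m + 1) ≥ 41(m+1)^2 + 22(m+1).
By induction, the statement is established for all t ≥ 6.
Hence the smallest such M is 6.

M = 6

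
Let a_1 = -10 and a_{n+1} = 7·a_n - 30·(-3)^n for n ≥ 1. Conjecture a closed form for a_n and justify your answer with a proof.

a_n = -(-3)^(n + 1) - 7^(n - 1)

Computing the first terms: a_1 = -10, a_2 = 20, a_3 = -130. This suggests a_n = -(-3)^(n + 1) - 7^(n - 1).
Base case (n = 1): the formula gives -10 = -10 = a_1.
Inductive step: assume the claim holds for n = r, so a_r = -(-3)^(r + 1) - 7^(r - 1).
Then a_{r+1} = 7·a_r - 30·(-3)^r = 7·(-(-3)^(r + 1) - 7^(r - 1)) - 30·(-3)^r = -(-3)^(r + 2) - 7^r = -(-3)^((r+1) + 1) - 7^((r+1) - 1),
which is the claimed formula at n = r+1.
This completes the induction.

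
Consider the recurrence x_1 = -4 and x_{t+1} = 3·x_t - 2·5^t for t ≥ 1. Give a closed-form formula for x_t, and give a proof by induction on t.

x_t = 3^(t - 1) - 5^t

Computing the first terms: x_1 = -4, x_2 = -22, x_3 = -116. This suggests x_t = 3^(t - 1) - 5^t.
For the base case t = 1: the formula gives -4 = -4 = x_1.
For the inductive step, assume it holds for an arbitrary p ≥ 1, so x_p = 3^(p - 1) - 5^p.
Then x_{p+1} = 3·x_p - 2·5^p = 3·(3^(p - 1) - 5^p) - 2·5^p = 3^p - 5^(p + 1) = 3^((p+1) - 1) - 5^(p+1),
which is the claimed formula at t = p+1.
This completes the induction.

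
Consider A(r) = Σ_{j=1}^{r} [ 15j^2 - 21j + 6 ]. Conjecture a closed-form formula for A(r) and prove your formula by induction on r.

A(r) = r(r - 1)(5r + 2)

We claim A(r) = r(r - 1)(5r + 2) for all r ≥ 1.
Base step (r = 1): A(1) = 0, and the closed form gives 0. They agree.
Suppose the result is true for r = j, so A(j) = j(5j^2 - 3j - 2).
Then A(j+1) = A(j) + (3j(5j + 3)) = (j(5j^2 - 3j - 2)) + (3j(5j + 3)).
Simplifying, A(j+1) = j(j + 1)(5j + 7) = (j+1)((j+1) - 1)(5(j+1) + 2),
which is the closed form with r = j+1.
By the principle of mathematical induction, the result holds for all r ≥ 1.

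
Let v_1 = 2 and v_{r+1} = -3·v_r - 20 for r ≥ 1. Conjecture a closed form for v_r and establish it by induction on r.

v_r = 7(-3)^(r - 1) - 5

Computing the first terms: v_1 = 2, v_2 = -26, v_3 = 58. This suggests v_r = 7(-3)^(r - 1) - 5.
When r = 1: the formula gives 2 = 2 = v_1.
For the inductive step, assume it holds for an arbitrary p ≥ 1, so v_p = 7(-3)^(p - 1) - 5.
Then v_{p+1} = -3·v_p - 20 = -3·(7(-3)^(p - 1) - 5) - 20 = 7(-3)^p - 5 = 7(-3)^((p+1) - 1) - 5,
which is the claimed formula at r = p+1.
By induction, the statement is established for all r ≥ 1.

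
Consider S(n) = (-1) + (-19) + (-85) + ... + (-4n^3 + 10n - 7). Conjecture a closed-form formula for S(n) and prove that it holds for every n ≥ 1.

We claim S(n) = -n(n^3 + 2n^2 - 4n + 2) for all n ≥ 1.
Base case (n = 1): S(1) = -1, and the closed form gives -1. They agree.
Suppose the result is true for n = p, so S(p) = p(-p^3 - 2p^2 + 4p - 2).
Then S(p+1) = S(p) + (10p - 4(p + 1)^3 + 3) = (p(-p^3 - 2p^2 + 4p - 2)) + (10p - 4(p + 1)^3 + 3).
Simplifying, S(p+1) = -(p + 1)(p^3 + 5p^2 + 3p + 1) = -(p+1)((p+1)^3 + 2(p+1)^2 - 4(p+1) + 2),
which is the closed form with n = p+1.
By induction, the statement is established for all n ≥ 1.

S(n) = -n(n^3 + 2n^2 - 4n + 2)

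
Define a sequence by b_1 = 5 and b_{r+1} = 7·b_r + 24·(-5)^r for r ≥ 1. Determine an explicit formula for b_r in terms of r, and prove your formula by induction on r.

Computing the first terms: b_1 = 5, b_2 = -85, b_3 = 5. This suggests b_r = -2(-5)^r - 5·7^(r - 1).
When r = 1: the formula gives 5 = 5 = b_1.
Inductive step: suppose the statement holds for some j ≥ 1, so b_j = -2(-5)^j - 5·7^(j - 1).
Then b_{j+1} = 7·b_j + 24·(-5)^j = 7·(-2(-5)^j - 5·7^(j - 1)) + 24·(-5)^j = -2(-5)^(j + 1) - 5·7^j = -2(-5)^(j+1) - 5·7^((j+1) - 1),
which is the claimed formula at r = j+1.
By induction, the statement is established for all r ≥ 1.

b_r = -2(-5)^r - 5·7^(r - 1)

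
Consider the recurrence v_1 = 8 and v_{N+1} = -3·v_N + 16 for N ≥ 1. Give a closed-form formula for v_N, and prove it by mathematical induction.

Computing the first terms: v_1 = 8, v_2 = -8, v_3 = 40. This suggests v_N = 4(-3)^(N - 1) + 4.
For the base case N = 1: the formula gives 8 = 8 = v_1.
Inductive step: suppose the statement holds for some j ≥ 1, so v_j = 4(-3)^(j - 1) + 4.
Then v_{j+1} = -3·v_j + 16 = -3·(4(-3)^(j - 1) + 4) + 16 = 4(-3)^j + 4 = 4(-3)^((j+1) - 1) + 4,
which is the claimed formula at N = j+1.
By induction, the statement is established for all N ≥ 1.

v_N = 4(-3)^(N - 1) + 4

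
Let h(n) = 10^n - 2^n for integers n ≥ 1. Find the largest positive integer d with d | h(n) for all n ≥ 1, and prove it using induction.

d = 8

Computing the first values: h(1) = 8 and h(2) = 96; gcd(8, 96) = 8, so d ≤ 8.
We prove 8 | 10^n - 2^n for all n ≥ 1 by induction on n.
Base step (n = 1): h(1) = 8 = 8·(1), so 8 | h(1).
Inductive step: suppose the statement holds for some p ≥ 1, i.e. 8 | h(p). Then
10^{p+1} − 2^{p+1} = 10·10^p − 2·2^p = 10·(10^p − 2^p) + (8)·2^p. The first term is divisible by 8 by the inductive hypothesis, and the second term (8)·2^p is divisible by 8 since 8 | 8. Hence 8 | h(p+1).
By induction, the statement is established for all n ≥ 1.
Therefore the largest such d is 8.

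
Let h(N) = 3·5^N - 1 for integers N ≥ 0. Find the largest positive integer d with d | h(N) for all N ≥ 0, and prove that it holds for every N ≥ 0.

d = 2

Computing the first values: h(0) = 2 and h(1) = 14; gcd(2, 14) = 2, so d ≤ 2.
We prove 2 | 3·5^N - 1 for all N ≥ 0 by induction on N.
For the base case N = 0: h(0) = 2 = 2·(1), so 2 | h(0).
Inductive step: suppose the statement holds for some p ≥ 0, i.e. 2 | h(p). Then
h(p+1) = 3·5^(p+1) - 1 = 5·(3·5^p - 1) + 4 = 5·h(p) + 4. The first term is divisible by 2 by the inductive hypothesis, and 4 is divisible by 2. Hence 2 | h(p+1).
Hence, by induction on N, the claim holds for every N ≥ 0.
Therefore the largest such d is 2.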